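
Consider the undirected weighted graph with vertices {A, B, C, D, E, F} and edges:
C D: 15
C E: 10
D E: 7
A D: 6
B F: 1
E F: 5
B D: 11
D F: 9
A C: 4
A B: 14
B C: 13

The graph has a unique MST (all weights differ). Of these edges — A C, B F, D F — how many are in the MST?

2

Kruskal's algorithm — process edges by increasing weight (ties by edge label):
B F (1): add — endpoints in different components.
A C (4): add — endpoints in different components.
E F (5): add — endpoints in different components.
A D (6): add — endpoints in different components.
D E (7): add — endpoints in different components.
MST edge set: {B F, A C, E F, A D, D E}.
Of the listed edges, {A C, B F} are in the MST → 2.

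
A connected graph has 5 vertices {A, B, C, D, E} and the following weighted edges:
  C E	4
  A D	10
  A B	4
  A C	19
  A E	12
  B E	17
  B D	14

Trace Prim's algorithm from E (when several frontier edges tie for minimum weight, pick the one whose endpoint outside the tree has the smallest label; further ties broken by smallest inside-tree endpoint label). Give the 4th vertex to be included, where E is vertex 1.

B

Grow the tree from E using Prim:
Step 1: frontier [C E 4, A E 12, B E 17] → take C E (4); add C.
Step 2: frontier [A C 19, A E 12, B E 17] → take A E (12); add A.
Step 3: frontier [A B 4, A D 10, B E 17] → take A B (4); add B.
Step 4: frontier [A D 10, B D 14] → take A D (10); add D.
Vertex order: E, C, A, B, D. The 4th vertex is B.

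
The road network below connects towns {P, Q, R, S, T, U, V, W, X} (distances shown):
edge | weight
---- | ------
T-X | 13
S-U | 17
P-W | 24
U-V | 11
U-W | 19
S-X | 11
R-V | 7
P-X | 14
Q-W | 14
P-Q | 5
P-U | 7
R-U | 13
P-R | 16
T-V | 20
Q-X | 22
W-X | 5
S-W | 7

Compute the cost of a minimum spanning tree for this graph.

69

Prim, starting at R.
Step 1: cheapest edge leaving the tree is R-V (7); add V.
Step 2: cheapest edge leaving the tree is U-V (11); add U.
Step 3: cheapest edge leaving the tree is P-U (7); add P.
Step 4: cheapest edge leaving the tree is P-Q (5); add Q.
Step 5: cheapest edge leaving the tree is Q-W (14); add W.
Step 6: cheapest edge leaving the tree is W-X (5); add X.
Step 7: cheapest edge leaving the tree is S-W (7); add S.
Step 8: cheapest edge leaving the tree is T-X (13); add T.
MST edges: R-V, U-V, P-U, P-Q, Q-W, W-X, S-W, T-X; total weight 7+11+7+5+14+5+7+13 = 69.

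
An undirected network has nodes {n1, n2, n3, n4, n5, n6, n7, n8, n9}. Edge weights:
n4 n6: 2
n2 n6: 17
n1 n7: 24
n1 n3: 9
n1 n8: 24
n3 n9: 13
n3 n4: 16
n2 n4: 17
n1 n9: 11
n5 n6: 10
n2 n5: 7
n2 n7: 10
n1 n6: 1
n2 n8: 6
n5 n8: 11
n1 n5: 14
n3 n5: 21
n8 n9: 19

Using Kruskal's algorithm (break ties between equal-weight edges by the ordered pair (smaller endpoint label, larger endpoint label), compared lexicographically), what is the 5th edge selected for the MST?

Kruskal: consider edges lightest-first.
n1 n6 (1): add — endpoints in different components.
n4 n6 (2): add — endpoints in different components.
n2 n8 (6): add — endpoints in different components.
n2 n5 (7): add — endpoints in different components.
n1 n3 (9): add — endpoints in different components.
n2 n7 (10): add — endpoints in different components.
n5 n6 (10): add — endpoints in different components.
n1 n9 (11): add — endpoints in different components.
The 5th edge added is n1 n3.

n1-n3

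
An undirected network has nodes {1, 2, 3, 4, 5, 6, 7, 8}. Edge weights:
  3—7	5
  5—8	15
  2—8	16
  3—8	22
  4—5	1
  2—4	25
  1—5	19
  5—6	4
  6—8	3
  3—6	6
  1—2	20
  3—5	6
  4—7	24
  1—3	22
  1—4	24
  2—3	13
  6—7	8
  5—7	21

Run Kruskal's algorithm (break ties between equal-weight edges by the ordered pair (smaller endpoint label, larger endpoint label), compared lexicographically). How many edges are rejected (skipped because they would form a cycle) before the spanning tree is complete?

Kruskal: consider edges lightest-first.
4—5 (1): add — endpoints in different components.
6—8 (3): add — endpoints in different components.
5—6 (4): add — endpoints in different components.
3—7 (5): add — endpoints in different components.
3—5 (6): add — endpoints in different components.
3—6 (6): skip — 3 and 6 already connected.
6—7 (8): skip — 6 and 7 already connected.
2—3 (13): add — endpoints in different components.
5—8 (15): skip — 5 and 8 already connected.
2—8 (16): skip — 2 and 8 already connected.
1—5 (19): add — endpoints in different components.
Edges rejected before the tree was complete: 4.

4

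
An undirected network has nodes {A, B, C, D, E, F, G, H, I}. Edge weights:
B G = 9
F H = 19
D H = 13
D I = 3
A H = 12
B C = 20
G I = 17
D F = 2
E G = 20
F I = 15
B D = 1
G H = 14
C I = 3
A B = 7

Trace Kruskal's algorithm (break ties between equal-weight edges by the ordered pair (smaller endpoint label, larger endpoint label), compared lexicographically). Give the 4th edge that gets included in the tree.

Kruskal: consider edges lightest-first.
B D (1): add — endpoints in different components.
D F (2): add — endpoints in different components.
C I (3): add — endpoints in different components.
D I (3): add — endpoints in different components.
A B (7): add — endpoints in different components.
B G (9): add — endpoints in different components.
A H (12): add — endpoints in different components.
D H (13): skip — D and H already connected.
G H (14): skip — G and H already connected.
F I (15): skip — F and I already connected.
G I (17): skip — G and I already connected.
F H (19): skip — F and H already connected.
B C (20): skip — B and C already connected.
E G (20): add — endpoints in different components.
The 4th edge added is D I.

D-I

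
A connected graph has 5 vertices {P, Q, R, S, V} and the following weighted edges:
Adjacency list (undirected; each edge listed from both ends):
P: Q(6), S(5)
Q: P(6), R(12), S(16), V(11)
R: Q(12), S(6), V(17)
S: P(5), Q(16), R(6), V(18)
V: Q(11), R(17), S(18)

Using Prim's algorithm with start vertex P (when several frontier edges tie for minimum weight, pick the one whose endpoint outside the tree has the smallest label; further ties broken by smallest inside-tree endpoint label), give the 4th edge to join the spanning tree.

Q-V

Prim's algorithm from P:
Step 1: cheapest edge leaving the tree is P-S (5); add S.
Step 2: cheapest edge leaving the tree is P-Q (6); add Q.
Step 3: cheapest edge leaving the tree is R-S (6); add R.
Step 4: cheapest edge leaving the tree is Q-V (11); add V.
The 4th edge added is Q-V.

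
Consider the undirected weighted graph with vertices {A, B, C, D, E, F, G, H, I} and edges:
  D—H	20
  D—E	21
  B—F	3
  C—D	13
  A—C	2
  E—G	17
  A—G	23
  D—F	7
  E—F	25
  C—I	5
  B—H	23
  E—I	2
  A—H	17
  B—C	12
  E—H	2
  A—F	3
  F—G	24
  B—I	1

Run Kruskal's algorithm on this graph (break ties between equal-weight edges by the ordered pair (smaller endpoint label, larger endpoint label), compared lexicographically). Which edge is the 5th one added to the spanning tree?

A-F

Sort edges by weight, then run Kruskal:
B—I (1): add — endpoints in different components.
A—C (2): add — endpoints in different components.
E—H (2): add — endpoints in different components.
E—I (2): add — endpoints in different components.
A—F (3): add — endpoints in different components.
B—F (3): add — endpoints in different components.
C—I (5): skip — C and I already connected.
D—F (7): add — endpoints in different components.
B—C (12): skip — B and C already connected.
C—D (13): skip — C and D already connected.
A—H (17): skip — A and H already connected.
E—G (17): add — endpoints in different components.
The 5th edge added is A—F.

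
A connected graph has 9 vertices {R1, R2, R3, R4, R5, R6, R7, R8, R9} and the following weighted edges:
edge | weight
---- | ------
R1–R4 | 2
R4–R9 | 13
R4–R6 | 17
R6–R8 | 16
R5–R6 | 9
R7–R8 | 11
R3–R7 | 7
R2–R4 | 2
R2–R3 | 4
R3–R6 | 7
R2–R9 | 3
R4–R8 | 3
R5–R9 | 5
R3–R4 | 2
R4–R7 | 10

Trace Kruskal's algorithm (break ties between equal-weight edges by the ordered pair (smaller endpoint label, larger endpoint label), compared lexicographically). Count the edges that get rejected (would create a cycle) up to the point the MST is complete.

Kruskal's algorithm — process edges by increasing weight (ties by edge label):
R1–R4 (2): add — endpoints in different components.
R2–R4 (2): add — endpoints in different components.
R3–R4 (2): add — endpoints in different components.
R2–R9 (3): add — endpoints in different components.
R4–R8 (3): add — endpoints in different components.
R2–R3 (4): skip — R3 and R2 already connected.
R5–R9 (5): add — endpoints in different components.
R3–R6 (7): add — endpoints in different components.
R3–R7 (7): add — endpoints in different components.
Edges rejected before the tree was complete: 1.

1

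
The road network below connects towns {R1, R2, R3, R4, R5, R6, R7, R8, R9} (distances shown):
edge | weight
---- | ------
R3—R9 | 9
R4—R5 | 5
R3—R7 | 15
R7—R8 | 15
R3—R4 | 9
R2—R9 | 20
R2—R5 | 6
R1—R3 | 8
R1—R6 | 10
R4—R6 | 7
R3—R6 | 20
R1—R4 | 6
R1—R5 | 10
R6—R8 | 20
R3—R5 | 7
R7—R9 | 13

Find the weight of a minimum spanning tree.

Sort edges by weight, then run Kruskal:
R4—R5 (5): add — endpoints in different components.
R1—R4 (6): add — endpoints in different components.
R2—R5 (6): add — endpoints in different components.
R3—R5 (7): add — endpoints in different components.
R4—R6 (7): add — endpoints in different components.
R1—R3 (8): skip — R1 and R3 already connected.
R3—R4 (9): skip — R4 and R3 already connected.
R3—R9 (9): add — endpoints in different components.
R1—R5 (10): skip — R1 and R5 already connected.
R1—R6 (10): skip — R1 and R6 already connected.
R7—R9 (13): add — endpoints in different components.
R3—R7 (15): skip — R3 and R7 already connected.
R7—R8 (15): add — endpoints in different components.
MST edges: R4—R5, R1—R4, R2—R5, R3—R5, R4—R6, R3—R9, R7—R9, R7—R8; total weight 5+6+6+7+7+9+13+15 = 68.

68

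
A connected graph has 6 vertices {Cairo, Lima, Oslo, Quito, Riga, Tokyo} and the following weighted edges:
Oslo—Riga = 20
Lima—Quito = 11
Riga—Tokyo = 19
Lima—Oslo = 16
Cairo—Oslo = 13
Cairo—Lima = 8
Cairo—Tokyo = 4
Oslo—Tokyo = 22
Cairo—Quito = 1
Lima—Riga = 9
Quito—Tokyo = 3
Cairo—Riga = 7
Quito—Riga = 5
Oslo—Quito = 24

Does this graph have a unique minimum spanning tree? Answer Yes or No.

Yes

Kruskal: consider edges lightest-first.
Cairo—Quito (1): add — endpoints in different components.
Quito—Tokyo (3): add — endpoints in different components.
Cairo—Tokyo (4): skip — Cairo and Tokyo already connected.
Quito—Riga (5): add — endpoints in different components.
Cairo—Riga (7): skip — Cairo and Riga already connected.
Cairo—Lima (8): add — endpoints in different components.
Lima—Riga (9): skip — Riga and Lima already connected.
Lima—Quito (11): skip — Quito and Lima already connected.
Cairo—Oslo (13): add — endpoints in different components.
Every non-tree edge has weight strictly greater than the heaviest edge on the tree path between its endpoints, so the MST is unique.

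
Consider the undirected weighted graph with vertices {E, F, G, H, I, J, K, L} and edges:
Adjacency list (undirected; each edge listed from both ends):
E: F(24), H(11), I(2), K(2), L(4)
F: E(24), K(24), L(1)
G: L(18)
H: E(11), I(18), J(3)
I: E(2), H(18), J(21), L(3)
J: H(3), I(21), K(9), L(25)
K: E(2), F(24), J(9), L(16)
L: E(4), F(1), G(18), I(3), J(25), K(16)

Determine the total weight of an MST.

38

Prim's algorithm from H:
Step 1: cheapest edge leaving the tree is H-J (3); add J.
Step 2: cheapest edge leaving the tree is J-K (9); add K.
Step 3: cheapest edge leaving the tree is E-K (2); add E.
Step 4: cheapest edge leaving the tree is E-I (2); add I.
Step 5: cheapest edge leaving the tree is I-L (3); add L.
Step 6: cheapest edge leaving the tree is F-L (1); add F.
Step 7: cheapest edge leaving the tree is G-L (18); add G.
MST edges: H-J, J-K, E-K, E-I, I-L, F-L, G-L; total weight 3+9+2+2+3+1+18 = 38.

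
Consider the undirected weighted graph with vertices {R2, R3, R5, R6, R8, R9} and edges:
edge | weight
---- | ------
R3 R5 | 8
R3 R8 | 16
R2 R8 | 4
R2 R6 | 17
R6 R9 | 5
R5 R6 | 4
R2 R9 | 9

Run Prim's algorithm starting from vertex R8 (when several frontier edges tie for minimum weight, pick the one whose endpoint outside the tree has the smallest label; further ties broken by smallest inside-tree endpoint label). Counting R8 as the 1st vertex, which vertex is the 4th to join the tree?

Prim, starting at R8.
Step 1: frontier [R2 R8 4, R3 R8 16] → take R2 R8 (4); add R2.
Step 2: frontier [R2 R9 9, R2 R6 17, R3 R8 16] → take R2 R9 (9); add R9.
Step 3: frontier [R2 R6 17, R3 R8 16, R6 R9 5] → take R6 R9 (5); add R6.
Step 4: frontier [R5 R6 4, R3 R8 16] → take R5 R6 (4); add R5.
Step 5: frontier [R3 R5 8, R3 R8 16] → take R3 R5 (8); add R3.
Vertex order: R8, R2, R9, R6, R5, R3. The 4th vertex is R6.

R6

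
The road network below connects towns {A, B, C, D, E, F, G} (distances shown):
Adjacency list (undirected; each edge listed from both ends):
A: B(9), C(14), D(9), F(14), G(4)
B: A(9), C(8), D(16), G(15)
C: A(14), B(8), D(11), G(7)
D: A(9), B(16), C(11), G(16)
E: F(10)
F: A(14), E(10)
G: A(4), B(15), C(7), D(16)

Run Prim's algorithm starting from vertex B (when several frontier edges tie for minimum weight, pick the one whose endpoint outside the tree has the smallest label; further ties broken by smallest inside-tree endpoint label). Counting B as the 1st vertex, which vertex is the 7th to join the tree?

Prim's algorithm from B:
Step 1: cheapest edge leaving the tree is B—C (8); add C.
Step 2: cheapest edge leaving the tree is C—G (7); add G.
Step 3: cheapest edge leaving the tree is A—G (4); add A.
Step 4: cheapest edge leaving the tree is A—D (9); add D.
Step 5: cheapest edge leaving the tree is A—F (14); add F.
Step 6: cheapest edge leaving the tree is E—F (10); add E.
Vertex order: B, C, G, A, D, F, E. The 7th vertex is E.

E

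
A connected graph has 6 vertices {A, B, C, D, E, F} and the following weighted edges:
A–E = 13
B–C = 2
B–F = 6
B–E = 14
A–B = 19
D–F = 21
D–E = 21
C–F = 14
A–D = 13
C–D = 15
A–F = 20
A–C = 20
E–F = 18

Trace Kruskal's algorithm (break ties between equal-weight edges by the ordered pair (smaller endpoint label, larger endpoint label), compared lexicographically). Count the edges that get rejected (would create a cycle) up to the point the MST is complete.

0

Kruskal: consider edges lightest-first.
B–C (2): add — endpoints in different components.
B–F (6): add — endpoints in different components.
A–D (13): add — endpoints in different components.
A–E (13): add — endpoints in different components.
B–E (14): add — endpoints in different components.
Edges rejected before the tree was complete: 0.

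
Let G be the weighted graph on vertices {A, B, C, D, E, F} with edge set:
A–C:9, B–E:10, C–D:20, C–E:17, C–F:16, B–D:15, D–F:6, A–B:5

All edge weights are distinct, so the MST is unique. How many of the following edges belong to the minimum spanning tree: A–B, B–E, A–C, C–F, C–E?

Kruskal's algorithm — process edges by increasing weight (ties by edge label):
A–B (5): add — endpoints in different components.
D–F (6): add — endpoints in different components.
A–C (9): add — endpoints in different components.
B–E (10): add — endpoints in different components.
B–D (15): add — endpoints in different components.
MST edge set: {A–B, D–F, A–C, B–E, B–D}.
Of the listed edges, {A–B, B–E, A–C} are in the MST → 3.

3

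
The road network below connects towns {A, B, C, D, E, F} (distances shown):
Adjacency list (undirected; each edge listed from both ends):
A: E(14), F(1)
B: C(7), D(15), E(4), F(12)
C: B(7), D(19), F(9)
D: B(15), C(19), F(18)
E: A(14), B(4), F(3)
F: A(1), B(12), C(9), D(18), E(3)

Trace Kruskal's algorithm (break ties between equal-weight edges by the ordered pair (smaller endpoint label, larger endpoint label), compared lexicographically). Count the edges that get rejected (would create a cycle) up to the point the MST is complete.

Kruskal: consider edges lightest-first.
A–F (1): add — endpoints in different components.
E–F (3): add — endpoints in different components.
B–E (4): add — endpoints in different components.
B–C (7): add — endpoints in different components.
C–F (9): skip — C and F already connected.
B–F (12): skip — B and F already connected.
A–E (14): skip — A and E already connected.
B–D (15): add — endpoints in different components.
Edges rejected before the tree was complete: 3.

3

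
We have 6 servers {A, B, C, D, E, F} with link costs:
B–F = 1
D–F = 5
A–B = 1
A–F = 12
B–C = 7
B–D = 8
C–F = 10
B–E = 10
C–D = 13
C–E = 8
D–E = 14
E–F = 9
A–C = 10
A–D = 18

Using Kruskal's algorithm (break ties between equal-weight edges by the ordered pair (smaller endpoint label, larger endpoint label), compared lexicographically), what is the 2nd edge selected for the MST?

B-F

Kruskal's algorithm — process edges by increasing weight (ties by edge label):
A–B (1): add. Components now {A,B} {C} {D} {E} {F}
B–F (1): add. Components now {A,B,F} {C} {D} {E}
D–F (5): add. Components now {A,B,D,F} {C} {E}
B–C (7): add. Components now {A,B,C,D,F} {E}
B–D (8): skip — B and D already connected.
C–E (8): add. Components now {A,B,C,D,E,F}
The 2nd edge added is B–F.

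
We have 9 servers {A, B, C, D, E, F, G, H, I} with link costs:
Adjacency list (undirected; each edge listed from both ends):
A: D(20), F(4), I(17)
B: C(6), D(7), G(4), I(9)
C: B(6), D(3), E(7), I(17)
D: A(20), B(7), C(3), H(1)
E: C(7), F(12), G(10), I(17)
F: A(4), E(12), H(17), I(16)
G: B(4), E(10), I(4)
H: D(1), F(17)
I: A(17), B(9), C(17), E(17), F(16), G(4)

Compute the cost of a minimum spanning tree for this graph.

41

Sort edges by weight, then run Kruskal:
D–H (1): add — endpoints in different components.
C–D (3): add — endpoints in different components.
A–F (4): add — endpoints in different components.
B–G (4): add — endpoints in different components.
G–I (4): add — endpoints in different components.
B–C (6): add — endpoints in different components.
B–D (7): skip — B and D already connected.
C–E (7): add — endpoints in different components.
B–I (9): skip — B and I already connected.
E–G (10): skip — E and G already connected.
E–F (12): add — endpoints in different components.
MST edges: D–H, C–D, A–F, B–G, G–I, B–C, C–E, E–F; total weight 1+3+4+4+4+6+7+12 = 41.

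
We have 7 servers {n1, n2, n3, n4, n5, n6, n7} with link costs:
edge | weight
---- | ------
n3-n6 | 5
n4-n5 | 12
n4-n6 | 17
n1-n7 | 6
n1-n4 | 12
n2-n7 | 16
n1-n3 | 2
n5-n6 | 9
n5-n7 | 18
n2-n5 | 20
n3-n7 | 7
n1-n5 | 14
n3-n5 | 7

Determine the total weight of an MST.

48

Sort edges by weight, then run Kruskal:
n1-n3 (2): add. Components now {n6} {n4} {n2} {n7} {n1,n3} {n5}
n3-n6 (5): add. Components now {n1,n3,n6} {n4} {n2} {n7} {n5}
n1-n7 (6): add. Components now {n1,n3,n6,n7} {n4} {n2} {n5}
n3-n5 (7): add. Components now {n1,n3,n5,n6,n7} {n4} {n2}
n3-n7 (7): skip — n7 and n3 already connected.
n5-n6 (9): skip — n6 and n5 already connected.
n1-n4 (12): add. Components now {n1,n3,n4,n5,n6,n7} {n2}
n4-n5 (12): skip — n4 and n5 already connected.
n1-n5 (14): skip — n5 and n1 already connected.
n2-n7 (16): add. Components now {n1,n2,n3,n4,n5,n6,n7}
MST edges: n1-n3, n3-n6, n1-n7, n3-n5, n1-n4, n2-n7; total weight 2+5+6+7+12+16 = 48.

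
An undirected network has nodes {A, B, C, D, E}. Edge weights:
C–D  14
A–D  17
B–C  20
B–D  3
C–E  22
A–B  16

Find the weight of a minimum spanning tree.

Sort edges by weight, then run Kruskal:
B–D (3): add — endpoints in different components.
C–D (14): add — endpoints in different components.
A–B (16): add — endpoints in different components.
A–D (17): skip — A and D already connected.
B–C (20): skip — B and C already connected.
C–E (22): add — endpoints in different components.
MST edges: B–D, C–D, A–B, C–E; total weight 3+14+16+22 = 55.

55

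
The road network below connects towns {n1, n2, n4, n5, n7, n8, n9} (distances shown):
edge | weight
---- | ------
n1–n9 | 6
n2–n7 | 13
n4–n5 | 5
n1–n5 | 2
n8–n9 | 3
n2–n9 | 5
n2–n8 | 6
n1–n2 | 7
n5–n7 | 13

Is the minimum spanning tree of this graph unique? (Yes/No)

No

Sort edges by weight, then run Kruskal:
n1–n5 (2): add. Components now {n1,n5} {n7} {n2} {n8} {n4} {n9}
n8–n9 (3): add. Components now {n1,n5} {n7} {n2} {n8,n9} {n4}
n2–n9 (5): add. Components now {n1,n5} {n7} {n2,n8,n9} {n4}
n4–n5 (5): add. Components now {n1,n4,n5} {n7} {n2,n8,n9}
n1–n9 (6): add. Components now {n1,n2,n4,n5,n8,n9} {n7}
n2–n8 (6): skip — n2 and n8 already connected.
n1–n2 (7): skip — n2 and n1 already connected.
n2–n7 (13): add. Components now {n1,n2,n4,n5,n7,n8,n9}
Non-tree edge n5–n7 has weight 13, equal to the heaviest edge on its tree cycle — swapping gives another MST of the same weight. Not unique.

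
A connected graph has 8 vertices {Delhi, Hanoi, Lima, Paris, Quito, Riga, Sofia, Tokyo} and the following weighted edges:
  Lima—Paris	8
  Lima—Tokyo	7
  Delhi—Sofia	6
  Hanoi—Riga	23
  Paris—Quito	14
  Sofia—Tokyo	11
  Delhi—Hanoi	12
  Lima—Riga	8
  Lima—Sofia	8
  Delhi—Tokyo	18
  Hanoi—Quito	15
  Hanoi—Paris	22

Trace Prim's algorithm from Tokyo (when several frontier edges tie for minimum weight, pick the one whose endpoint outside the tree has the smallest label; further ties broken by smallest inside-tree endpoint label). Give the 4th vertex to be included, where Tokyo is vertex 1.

Riga

Prim's algorithm from Tokyo:
Step 1: cheapest edge leaving the tree is Lima—Tokyo (7); add Lima.
Step 2: cheapest edge leaving the tree is Lima—Paris (8); add Paris.
Step 3: cheapest edge leaving the tree is Lima—Riga (8); add Riga.
Step 4: cheapest edge leaving the tree is Lima—Sofia (8); add Sofia.
Step 5: cheapest edge leaving the tree is Delhi—Sofia (6); add Delhi.
Step 6: cheapest edge leaving the tree is Delhi—Hanoi (12); add Hanoi.
Step 7: cheapest edge leaving the tree is Paris—Quito (14); add Quito.
Vertex order: Tokyo, Lima, Paris, Riga, Sofia, Delhi, Hanoi, Quito. The 4th vertex is Riga.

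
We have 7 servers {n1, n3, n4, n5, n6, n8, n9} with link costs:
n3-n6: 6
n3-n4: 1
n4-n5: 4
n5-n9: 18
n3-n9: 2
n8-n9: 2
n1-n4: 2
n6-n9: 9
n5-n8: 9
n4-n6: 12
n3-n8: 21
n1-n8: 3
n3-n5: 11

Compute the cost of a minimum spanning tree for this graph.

17

Kruskal: consider edges lightest-first.
n3-n4 (1): add. Components now {n3,n4} {n5} {n1} {n6} {n8} {n9}
n1-n4 (2): add. Components now {n1,n3,n4} {n5} {n6} {n8} {n9}
n3-n9 (2): add. Components now {n1,n3,n4,n9} {n5} {n6} {n8}
n8-n9 (2): add. Components now {n1,n3,n4,n8,n9} {n5} {n6}
n1-n8 (3): skip — n1 and n8 already connected.
n4-n5 (4): add. Components now {n1,n3,n4,n5,n8,n9} {n6}
n3-n6 (6): add. Components now {n1,n3,n4,n5,n6,n8,n9}
MST edges: n3-n4, n1-n4, n3-n9, n8-n9, n4-n5, n3-n6; total weight 1+2+2+2+4+6 = 17.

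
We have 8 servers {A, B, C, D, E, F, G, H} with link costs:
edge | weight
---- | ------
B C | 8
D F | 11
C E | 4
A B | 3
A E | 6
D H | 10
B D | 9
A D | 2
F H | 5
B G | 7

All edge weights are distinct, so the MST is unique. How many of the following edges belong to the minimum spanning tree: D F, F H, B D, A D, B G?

3

Sort edges by weight, then run Kruskal:
A D (2): add — endpoints in different components.
A B (3): add — endpoints in different components.
C E (4): add — endpoints in different components.
F H (5): add — endpoints in different components.
A E (6): add — endpoints in different components.
B G (7): add — endpoints in different components.
B C (8): skip — B and C already connected.
B D (9): skip — B and D already connected.
D H (10): add — endpoints in different components.
MST edge set: {A D, A B, C E, F H, A E, B G, D H}.
Of the listed edges, {F H, A D, B G} are in the MST → 3.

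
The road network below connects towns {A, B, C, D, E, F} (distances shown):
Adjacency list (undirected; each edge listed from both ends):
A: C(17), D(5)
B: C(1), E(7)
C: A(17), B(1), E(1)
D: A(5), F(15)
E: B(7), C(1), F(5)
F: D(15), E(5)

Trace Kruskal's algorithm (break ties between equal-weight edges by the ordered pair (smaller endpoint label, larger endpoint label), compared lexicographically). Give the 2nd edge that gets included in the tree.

C-E

Kruskal: consider edges lightest-first.
B–C (1): add — endpoints in different components.
C–E (1): add — endpoints in different components.
A–D (5): add — endpoints in different components.
E–F (5): add — endpoints in different components.
B–E (7): skip — B and E already connected.
D–F (15): add — endpoints in different components.
The 2nd edge added is C–E.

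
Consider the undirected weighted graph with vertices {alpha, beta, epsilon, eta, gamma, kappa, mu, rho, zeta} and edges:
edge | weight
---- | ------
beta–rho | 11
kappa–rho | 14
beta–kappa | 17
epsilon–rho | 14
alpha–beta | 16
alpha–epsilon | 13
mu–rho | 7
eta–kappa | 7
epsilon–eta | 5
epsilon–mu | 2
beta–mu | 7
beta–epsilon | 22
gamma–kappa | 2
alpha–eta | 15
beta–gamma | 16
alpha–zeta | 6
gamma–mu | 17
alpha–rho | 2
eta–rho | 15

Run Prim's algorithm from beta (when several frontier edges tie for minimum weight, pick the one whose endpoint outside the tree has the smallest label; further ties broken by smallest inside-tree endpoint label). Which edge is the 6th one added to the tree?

Prim's algorithm from beta:
Step 1: cheapest edge leaving the tree is beta–mu (7); add mu.
Step 2: cheapest edge leaving the tree is epsilon–mu (2); add epsilon.
Step 3: cheapest edge leaving the tree is epsilon–eta (5); add eta.
Step 4: cheapest edge leaving the tree is eta–kappa (7); add kappa.
Step 5: cheapest edge leaving the tree is gamma–kappa (2); add gamma.
Step 6: cheapest edge leaving the tree is mu–rho (7); add rho.
Step 7: cheapest edge leaving the tree is alpha–rho (2); add alpha.
Step 8: cheapest edge leaving the tree is alpha–zeta (6); add zeta.
The 6th edge added is mu–rho.

mu-rho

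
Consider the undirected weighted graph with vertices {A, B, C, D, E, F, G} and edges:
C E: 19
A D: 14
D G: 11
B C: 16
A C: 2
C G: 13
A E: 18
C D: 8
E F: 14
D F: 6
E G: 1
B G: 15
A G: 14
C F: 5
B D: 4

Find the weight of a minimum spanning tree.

Kruskal: consider edges lightest-first.
E G (1): add. Components now {A} {B} {C} {D} {E,G} {F}
A C (2): add. Components now {A,C} {B} {D} {E,G} {F}
B D (4): add. Components now {A,C} {B,D} {E,G} {F}
C F (5): add. Components now {A,C,F} {B,D} {E,G}
D F (6): add. Components now {A,B,C,D,F} {E,G}
C D (8): skip — C and D already connected.
D G (11): add. Components now {A,B,C,D,E,F,G}
MST edges: E G, A C, B D, C F, D F, D G; total weight 1+2+4+5+6+11 = 29.

29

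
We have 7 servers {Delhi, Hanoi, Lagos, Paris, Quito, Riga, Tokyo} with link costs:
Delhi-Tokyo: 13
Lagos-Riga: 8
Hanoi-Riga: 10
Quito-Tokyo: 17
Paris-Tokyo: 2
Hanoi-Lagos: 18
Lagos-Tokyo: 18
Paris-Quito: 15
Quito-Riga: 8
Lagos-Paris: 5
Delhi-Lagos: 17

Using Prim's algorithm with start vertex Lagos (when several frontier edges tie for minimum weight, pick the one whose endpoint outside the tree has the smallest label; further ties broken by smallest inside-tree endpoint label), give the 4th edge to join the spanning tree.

Prim, starting at Lagos.
Step 1: cheapest edge leaving the tree is Lagos-Paris (5); add Paris.
Step 2: cheapest edge leaving the tree is Paris-Tokyo (2); add Tokyo.
Step 3: cheapest edge leaving the tree is Lagos-Riga (8); add Riga.
Step 4: cheapest edge leaving the tree is Quito-Riga (8); add Quito.
Step 5: cheapest edge leaving the tree is Hanoi-Riga (10); add Hanoi.
Step 6: cheapest edge leaving the tree is Delhi-Tokyo (13); add Delhi.
The 4th edge added is Quito-Riga.

Quito-Riga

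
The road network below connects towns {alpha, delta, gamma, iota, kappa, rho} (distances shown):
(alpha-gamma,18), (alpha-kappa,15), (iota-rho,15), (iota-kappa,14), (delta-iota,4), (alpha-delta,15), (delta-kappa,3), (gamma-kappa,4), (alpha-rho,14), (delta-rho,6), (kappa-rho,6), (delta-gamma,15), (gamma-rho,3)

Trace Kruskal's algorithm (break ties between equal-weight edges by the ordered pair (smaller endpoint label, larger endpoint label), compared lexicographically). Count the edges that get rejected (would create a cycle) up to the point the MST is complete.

Kruskal: consider edges lightest-first.
delta-kappa (3): add — endpoints in different components.
gamma-rho (3): add — endpoints in different components.
delta-iota (4): add — endpoints in different components.
gamma-kappa (4): add — endpoints in different components.
delta-rho (6): skip — delta and rho already connected.
kappa-rho (6): skip — kappa and rho already connected.
alpha-rho (14): add — endpoints in different components.
Edges rejected before the tree was complete: 2.

2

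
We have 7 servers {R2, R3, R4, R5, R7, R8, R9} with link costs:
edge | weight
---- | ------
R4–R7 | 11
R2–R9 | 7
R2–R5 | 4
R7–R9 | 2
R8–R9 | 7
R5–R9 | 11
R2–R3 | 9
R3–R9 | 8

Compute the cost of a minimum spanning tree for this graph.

39

Prim, starting at R4.
Step 1: frontier [R4–R7 11] → take R4–R7 (11); add R7.
Step 2: frontier [R7–R9 2] → take R7–R9 (2); add R9.
Step 3: frontier [R2–R9 7, R8–R9 7, R3–R9 8, R5–R9 11] → take R2–R9 (7); add R2.
Step 4: frontier [R2–R5 4, R2–R3 9, R8–R9 7, R3–R9 8, R5–R9 11] → take R2–R5 (4); add R5.
Step 5: frontier [R2–R3 9, R8–R9 7, R3–R9 8] → take R8–R9 (7); add R8.
Step 6: frontier [R2–R3 9, R3–R9 8] → take R3–R9 (8); add R3.
MST edges: R4–R7, R7–R9, R2–R9, R2–R5, R8–R9, R3–R9; total weight 11+2+7+4+7+8 = 39.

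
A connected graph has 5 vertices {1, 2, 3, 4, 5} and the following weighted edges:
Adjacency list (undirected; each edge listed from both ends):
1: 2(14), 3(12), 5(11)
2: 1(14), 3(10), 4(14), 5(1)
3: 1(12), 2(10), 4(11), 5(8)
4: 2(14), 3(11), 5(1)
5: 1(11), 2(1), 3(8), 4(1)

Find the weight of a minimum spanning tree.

Prim, starting at 2.
Step 1: frontier [2-5 1, 2-3 10, 1-2 14, 2-4 14] → take 2-5 (1); add 5.
Step 2: frontier [2-3 10, 1-2 14, 2-4 14, 4-5 1, 3-5 8, 1-5 11] → take 4-5 (1); add 4.
Step 3: frontier [2-3 10, 1-2 14, 3-4 11, 3-5 8, 1-5 11] → take 3-5 (8); add 3.
Step 4: frontier [1-2 14, 1-3 12, 1-5 11] → take 1-5 (11); add 1.
MST edges: 2-5, 4-5, 3-5, 1-5; total weight 1+1+8+11 = 21.

21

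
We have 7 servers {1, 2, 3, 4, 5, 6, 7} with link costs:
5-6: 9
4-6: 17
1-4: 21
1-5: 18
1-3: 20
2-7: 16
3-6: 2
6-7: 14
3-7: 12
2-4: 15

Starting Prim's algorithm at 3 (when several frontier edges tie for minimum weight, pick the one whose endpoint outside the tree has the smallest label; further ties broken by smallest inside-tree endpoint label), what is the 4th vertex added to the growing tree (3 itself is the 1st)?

7

Prim's algorithm from 3:
Step 1: frontier [3-6 2, 3-7 12, 1-3 20] → take 3-6 (2); add 6.
Step 2: frontier [3-7 12, 1-3 20, 5-6 9, 6-7 14, 4-6 17] → take 5-6 (9); add 5.
Step 3: frontier [3-7 12, 1-3 20, 1-5 18, 6-7 14, 4-6 17] → take 3-7 (12); add 7.
Step 4: frontier [1-3 20, 1-5 18, 4-6 17, 2-7 16] → take 2-7 (16); add 2.
Step 5: frontier [2-4 15, 1-3 20, 1-5 18, 4-6 17] → take 2-4 (15); add 4.
Step 6: frontier [1-3 20, 1-4 21, 1-5 18] → take 1-5 (18); add 1.
Vertex order: 3, 6, 5, 7, 2, 4, 1. The 4th vertex is 7.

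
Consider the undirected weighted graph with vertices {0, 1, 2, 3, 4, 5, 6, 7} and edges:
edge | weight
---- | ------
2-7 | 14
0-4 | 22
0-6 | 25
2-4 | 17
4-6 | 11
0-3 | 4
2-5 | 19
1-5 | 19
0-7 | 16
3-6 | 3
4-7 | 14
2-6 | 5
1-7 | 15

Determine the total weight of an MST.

Kruskal's algorithm — process edges by increasing weight (ties by edge label):
3-6 (3): add — endpoints in different components.
0-3 (4): add — endpoints in different components.
2-6 (5): add — endpoints in different components.
4-6 (11): add — endpoints in different components.
2-7 (14): add — endpoints in different components.
4-7 (14): skip — 4 and 7 already connected.
1-7 (15): add — endpoints in different components.
0-7 (16): skip — 0 and 7 already connected.
2-4 (17): skip — 2 and 4 already connected.
1-5 (19): add — endpoints in different components.
MST edges: 3-6, 0-3, 2-6, 4-6, 2-7, 1-7, 1-5; total weight 3+4+5+11+14+15+19 = 71.

71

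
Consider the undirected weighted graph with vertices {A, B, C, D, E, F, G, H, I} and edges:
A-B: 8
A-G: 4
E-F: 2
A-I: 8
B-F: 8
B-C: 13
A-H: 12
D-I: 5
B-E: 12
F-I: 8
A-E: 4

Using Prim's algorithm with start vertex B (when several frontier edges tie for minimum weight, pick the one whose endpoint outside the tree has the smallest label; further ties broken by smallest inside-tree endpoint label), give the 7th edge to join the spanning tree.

A-H

Grow the tree from B using Prim:
Step 1: frontier [A-B 8, B-F 8, B-E 12, B-C 13] → take A-B (8); add A.
Step 2: frontier [A-E 4, A-G 4, A-I 8, A-H 12, B-F 8, B-E 12, B-C 13] → take A-E (4); add E.
Step 3: frontier [A-G 4, A-I 8, A-H 12, B-F 8, B-C 13, E-F 2] → take E-F (2); add F.
Step 4: frontier [A-G 4, A-I 8, A-H 12, B-C 13, F-I 8] → take A-G (4); add G.
Step 5: frontier [A-I 8, A-H 12, B-C 13, F-I 8] → take A-I (8); add I.
Step 6: frontier [A-H 12, B-C 13, D-I 5] → take D-I (5); add D.
Step 7: frontier [A-H 12, B-C 13] → take A-H (12); add H.
Step 8: frontier [B-C 13] → take B-C (13); add C.
The 7th edge added is A-H.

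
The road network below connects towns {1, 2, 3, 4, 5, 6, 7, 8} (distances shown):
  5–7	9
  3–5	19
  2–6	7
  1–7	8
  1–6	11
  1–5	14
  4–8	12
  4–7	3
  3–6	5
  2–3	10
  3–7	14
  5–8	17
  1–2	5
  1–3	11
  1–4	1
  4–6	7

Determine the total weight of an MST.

42

Prim, starting at 6.
Step 1: cheapest edge leaving the tree is 3–6 (5); add 3.
Step 2: cheapest edge leaving the tree is 2–6 (7); add 2.
Step 3: cheapest edge leaving the tree is 1–2 (5); add 1.
Step 4: cheapest edge leaving the tree is 1–4 (1); add 4.
Step 5: cheapest edge leaving the tree is 4–7 (3); add 7.
Step 6: cheapest edge leaving the tree is 5–7 (9); add 5.
Step 7: cheapest edge leaving the tree is 4–8 (12); add 8.
MST edges: 3–6, 2–6, 1–2, 1–4, 4–7, 5–7, 4–8; total weight 5+7+5+1+3+9+12 = 42.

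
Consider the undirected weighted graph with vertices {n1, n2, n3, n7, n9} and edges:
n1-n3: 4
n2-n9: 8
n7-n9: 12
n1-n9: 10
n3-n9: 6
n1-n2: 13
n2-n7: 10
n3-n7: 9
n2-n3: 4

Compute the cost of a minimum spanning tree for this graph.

Prim, starting at n9.
Step 1: frontier [n3-n9 6, n2-n9 8, n1-n9 10, n7-n9 12] → take n3-n9 (6); add n3.
Step 2: frontier [n1-n3 4, n2-n3 4, n3-n7 9, n2-n9 8, n1-n9 10, n7-n9 12] → take n1-n3 (4); add n1.
Step 3: frontier [n1-n2 13, n2-n3 4, n3-n7 9, n2-n9 8, n7-n9 12] → take n2-n3 (4); add n2.
Step 4: frontier [n2-n7 10, n3-n7 9, n7-n9 12] → take n3-n7 (9); add n7.
MST edges: n3-n9, n1-n3, n2-n3, n3-n7; total weight 6+4+4+9 = 23.

23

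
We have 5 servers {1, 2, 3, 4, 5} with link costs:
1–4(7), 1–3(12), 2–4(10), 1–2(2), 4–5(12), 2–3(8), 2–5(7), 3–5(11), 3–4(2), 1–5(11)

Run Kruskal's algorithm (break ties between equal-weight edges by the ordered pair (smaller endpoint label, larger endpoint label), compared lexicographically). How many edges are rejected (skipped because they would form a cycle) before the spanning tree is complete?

0

Kruskal: consider edges lightest-first.
1–2 (2): add — endpoints in different components.
3–4 (2): add — endpoints in different components.
1–4 (7): add — endpoints in different components.
2–5 (7): add — endpoints in different components.
Edges rejected before the tree was complete: 0.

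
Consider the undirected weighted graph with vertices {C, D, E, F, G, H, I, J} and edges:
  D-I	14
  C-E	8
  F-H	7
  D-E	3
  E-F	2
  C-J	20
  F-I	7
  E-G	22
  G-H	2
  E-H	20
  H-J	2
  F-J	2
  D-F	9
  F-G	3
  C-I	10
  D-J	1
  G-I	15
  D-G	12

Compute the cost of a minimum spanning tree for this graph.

24

Grow the tree from D using Prim:
Step 1: cheapest edge leaving the tree is D-J (1); add J.
Step 2: cheapest edge leaving the tree is F-J (2); add F.
Step 3: cheapest edge leaving the tree is E-F (2); add E.
Step 4: cheapest edge leaving the tree is H-J (2); add H.
Step 5: cheapest edge leaving the tree is G-H (2); add G.
Step 6: cheapest edge leaving the tree is F-I (7); add I.
Step 7: cheapest edge leaving the tree is C-E (8); add C.
MST edges: D-J, F-J, E-F, H-J, G-H, F-I, C-E; total weight 1+2+2+2+2+7+8 = 24.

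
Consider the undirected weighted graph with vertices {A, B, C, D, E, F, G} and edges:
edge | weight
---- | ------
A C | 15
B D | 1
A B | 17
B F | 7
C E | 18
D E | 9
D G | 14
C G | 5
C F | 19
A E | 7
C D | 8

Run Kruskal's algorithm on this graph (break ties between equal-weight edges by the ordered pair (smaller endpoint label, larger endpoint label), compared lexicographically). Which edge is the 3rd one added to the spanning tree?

Kruskal's algorithm — process edges by increasing weight (ties by edge label):
B D (1): add. Components now {A} {B,D} {C} {E} {F} {G}
C G (5): add. Components now {A} {B,D} {C,G} {E} {F}
A E (7): add. Components now {A,E} {B,D} {C,G} {F}
B F (7): add. Components now {A,E} {B,D,F} {C,G}
C D (8): add. Components now {A,E} {B,C,D,F,G}
D E (9): add. Components now {A,B,C,D,E,F,G}
The 3rd edge added is A E.

A-E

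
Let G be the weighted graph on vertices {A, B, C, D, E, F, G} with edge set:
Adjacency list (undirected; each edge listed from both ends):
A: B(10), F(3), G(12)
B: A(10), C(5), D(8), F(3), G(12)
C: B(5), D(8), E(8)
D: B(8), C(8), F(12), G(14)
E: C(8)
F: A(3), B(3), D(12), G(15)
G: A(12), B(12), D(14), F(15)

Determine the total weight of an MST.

Prim's algorithm from D:
Step 1: frontier [B-D 8, C-D 8, D-F 12, D-G 14] → take B-D (8); add B.
Step 2: frontier [B-F 3, B-C 5, A-B 10, B-G 12, C-D 8, D-F 12, D-G 14] → take B-F (3); add F.
Step 3: frontier [B-C 5, A-B 10, B-G 12, C-D 8, D-G 14, A-F 3, F-G 15] → take A-F (3); add A.
Step 4: frontier [A-G 12, B-C 5, B-G 12, C-D 8, D-G 14, F-G 15] → take B-C (5); add C.
Step 5: frontier [A-G 12, B-G 12, C-E 8, D-G 14, F-G 15] → take C-E (8); add E.
Step 6: frontier [A-G 12, B-G 12, D-G 14, F-G 15] → take A-G (12); add G.
MST edges: B-D, B-F, A-F, B-C, C-E, A-G; total weight 8+3+3+5+8+12 = 39.

39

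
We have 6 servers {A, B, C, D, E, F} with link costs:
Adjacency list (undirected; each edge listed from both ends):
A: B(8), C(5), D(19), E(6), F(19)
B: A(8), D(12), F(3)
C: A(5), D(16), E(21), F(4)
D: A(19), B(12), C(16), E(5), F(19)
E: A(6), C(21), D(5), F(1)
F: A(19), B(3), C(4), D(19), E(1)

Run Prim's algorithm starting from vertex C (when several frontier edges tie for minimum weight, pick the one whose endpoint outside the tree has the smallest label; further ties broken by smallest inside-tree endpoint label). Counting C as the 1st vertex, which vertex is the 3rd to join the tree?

Grow the tree from C using Prim:
Step 1: cheapest edge leaving the tree is C-F (4); add F.
Step 2: cheapest edge leaving the tree is E-F (1); add E.
Step 3: cheapest edge leaving the tree is B-F (3); add B.
Step 4: cheapest edge leaving the tree is A-C (5); add A.
Step 5: cheapest edge leaving the tree is D-E (5); add D.
Vertex order: C, F, E, B, A, D. The 3rd vertex is E.

E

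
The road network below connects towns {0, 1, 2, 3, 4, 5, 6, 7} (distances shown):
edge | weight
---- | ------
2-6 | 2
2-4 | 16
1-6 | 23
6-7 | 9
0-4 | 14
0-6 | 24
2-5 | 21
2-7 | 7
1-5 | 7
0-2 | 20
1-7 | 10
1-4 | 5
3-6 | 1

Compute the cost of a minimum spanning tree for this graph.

46

Sort edges by weight, then run Kruskal:
3-6 (1): add — endpoints in different components.
2-6 (2): add — endpoints in different components.
1-4 (5): add — endpoints in different components.
1-5 (7): add — endpoints in different components.
2-7 (7): add — endpoints in different components.
6-7 (9): skip — 6 and 7 already connected.
1-7 (10): add — endpoints in different components.
0-4 (14): add — endpoints in different components.
MST edges: 3-6, 2-6, 1-4, 1-5, 2-7, 1-7, 0-4; total weight 1+2+5+7+7+10+14 = 46.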